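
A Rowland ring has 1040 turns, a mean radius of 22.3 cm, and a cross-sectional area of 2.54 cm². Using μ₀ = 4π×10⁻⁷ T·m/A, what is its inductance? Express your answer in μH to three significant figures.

For a thin toroid, L = μ₀N²A/(2πR).
L = (4π×10⁻⁷)(1040)²(2.540×10^-4) / (2π×0.223 m) = 2.464×10^-4 H.

L ≈ 246 μH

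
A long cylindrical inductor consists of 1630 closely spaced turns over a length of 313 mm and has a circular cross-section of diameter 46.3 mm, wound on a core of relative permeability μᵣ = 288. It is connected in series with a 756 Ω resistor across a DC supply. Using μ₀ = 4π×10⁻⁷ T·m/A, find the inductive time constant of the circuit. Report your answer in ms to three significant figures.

A = π(d/2)² = π(2.315×10^-2 m)² = 1.684×10^-3 m².
L = μ₀μᵣN²A/ℓ = (4π×10⁻⁷)(288)(1630)²(1.684×10^-3)/(0.313) = 5.172 H.
τ = L/R = (5.172)/(756) = 6.842×10^-3 s.

τ ≈ 6.84 ms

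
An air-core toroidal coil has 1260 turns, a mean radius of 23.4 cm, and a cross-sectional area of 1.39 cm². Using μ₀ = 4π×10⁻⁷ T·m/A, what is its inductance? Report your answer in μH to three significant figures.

For a thin toroid, L = μ₀N²A/(2πR).
L = (4π×10⁻⁷)(1260)²(1.390×10^-4) / (2π×0.234 m) = 1.886×10^-4 H.

L ≈ 189 μH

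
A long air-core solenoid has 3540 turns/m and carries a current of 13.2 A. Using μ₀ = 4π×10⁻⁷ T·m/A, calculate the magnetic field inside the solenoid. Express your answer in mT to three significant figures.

B ≈ 58.7 mT

Inside a long solenoid, B = μ₀nI.
B = (4π×10⁻⁷)(3.540×10^3 m⁻¹)(13.2 A) = 5.872×10^-2 T.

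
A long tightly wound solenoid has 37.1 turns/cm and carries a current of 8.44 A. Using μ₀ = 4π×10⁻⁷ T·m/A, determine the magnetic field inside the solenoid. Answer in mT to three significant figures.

B ≈ 39.3 mT

Inside a long solenoid, B = μ₀nI.
B = (4π×10⁻⁷)(3.710×10^3 m⁻¹)(8.44 A) = 3.9348×10^-2 T.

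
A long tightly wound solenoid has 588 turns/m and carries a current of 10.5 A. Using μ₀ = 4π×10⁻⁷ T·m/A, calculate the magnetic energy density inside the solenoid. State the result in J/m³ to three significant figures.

u ≈ 24.0 J/m³

B = μ₀nI = (4π×10⁻⁷)(588)(10.5) = 7.758×10^-3 T.
u = B²/(2μ₀) = (7.758×10^-3)²/(2×4π×10⁻⁷) = 23.95 J/m³.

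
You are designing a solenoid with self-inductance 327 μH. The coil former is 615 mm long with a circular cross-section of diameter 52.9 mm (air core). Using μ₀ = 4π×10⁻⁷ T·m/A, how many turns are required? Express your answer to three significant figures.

N ≈ 270 turns

A = π(d/2)² = π(2.645×10^-2 m)² = 2.198×10^-3 m².
From L = μ₀N²A/ℓ, N = √(Lℓ / (μ₀A)).
N = √[(3.270×10^-4)(0.615) / ((4π×10⁻⁷)×2.198×10^-3)] = √(7.281×10^4) ≈ 269.8.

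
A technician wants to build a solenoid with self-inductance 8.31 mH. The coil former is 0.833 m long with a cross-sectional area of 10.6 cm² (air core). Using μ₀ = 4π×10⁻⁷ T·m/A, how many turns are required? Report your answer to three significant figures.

A = 10.6 cm² = 1.060×10^-3 m².
From L = μ₀N²A/ℓ, N = √(Lℓ / (μ₀A)).
N = √[(8.310×10^-3)(0.833) / ((4π×10⁻⁷)×1.060×10^-3)] = √(5.197×10^6) ≈ 2279.6.

N ≈ 2280 turns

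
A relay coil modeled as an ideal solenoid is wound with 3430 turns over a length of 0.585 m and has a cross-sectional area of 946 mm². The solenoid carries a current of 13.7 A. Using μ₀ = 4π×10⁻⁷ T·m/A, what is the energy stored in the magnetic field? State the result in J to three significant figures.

A = 946 mm² = 9.460×10^-4 m².
L = μ₀N²A/ℓ = (4π×10⁻⁷)(3430)²(9.460×10^-4)/(0.585) = 2.391×10^-2 H.
U = ½LI² = ½(2.391×10^-2)(13.7)² = 2.244 J.

U ≈ 2.24 J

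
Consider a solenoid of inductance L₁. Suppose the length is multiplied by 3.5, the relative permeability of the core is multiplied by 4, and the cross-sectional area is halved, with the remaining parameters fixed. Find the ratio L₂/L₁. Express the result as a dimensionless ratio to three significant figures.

L₂/L₁ = 0.571

For a solenoid, L ∝ μᵣN²A/ℓ.
L₂/L₁ = (3.5)^-1 × (4) × (0.5) = 0.571.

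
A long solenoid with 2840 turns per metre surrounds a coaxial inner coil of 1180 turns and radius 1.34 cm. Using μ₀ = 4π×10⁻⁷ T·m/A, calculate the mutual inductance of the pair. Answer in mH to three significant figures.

The outer solenoid produces a uniform field B₁ = μ₀n₁I₁ across the inner coil,
so the flux linkage is N₂Φ = N₂B₁A₂ = μ₀n₁N₂A₂·I₁, giving M = μ₀n₁N₂A₂.
A₂ = πr² = π(1.340×10^-2 m)² = 5.641×10^-4 m².
M = (4π×10⁻⁷)(2840)(1180)(5.641×10^-4) = 2.376×10^-3 H.

M ≈ 2.38 mH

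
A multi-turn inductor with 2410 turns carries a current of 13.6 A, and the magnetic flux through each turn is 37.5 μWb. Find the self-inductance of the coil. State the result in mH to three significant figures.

Self-inductance is defined by L = NΦ_B/I (flux linkage over current).
L = (2410)(3.750×10^-5 Wb)/(13.6 A) = 6.645×10^-3 H.

L ≈ 6.65 mH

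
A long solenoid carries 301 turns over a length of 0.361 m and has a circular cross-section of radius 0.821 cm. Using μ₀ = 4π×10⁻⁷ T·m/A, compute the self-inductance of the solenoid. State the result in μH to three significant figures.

L ≈ 66.8 μH

A = πr² = π(8.210×10^-3 m)² = 2.118×10^-4 m².
For a long solenoid, L = μ₀N²A/ℓ.
L = (4π×10⁻⁷)(301)²(2.118×10^-4)/(0.361 m) = 6.678×10^-5 H.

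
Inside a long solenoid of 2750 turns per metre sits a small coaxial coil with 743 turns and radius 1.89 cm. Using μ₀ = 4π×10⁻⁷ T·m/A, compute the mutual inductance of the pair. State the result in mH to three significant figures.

M ≈ 2.88 mH

The outer solenoid produces a uniform field B₁ = μ₀n₁I₁ across the inner coil,
so the flux linkage is N₂Φ = N₂B₁A₂ = μ₀n₁N₂A₂·I₁, giving M = μ₀n₁N₂A₂.
A₂ = πr² = π(1.890×10^-2 m)² = 1.122×10^-3 m².
M = (4π×10⁻⁷)(2750)(743)(1.122×10^-3) = 2.881×10^-3 H.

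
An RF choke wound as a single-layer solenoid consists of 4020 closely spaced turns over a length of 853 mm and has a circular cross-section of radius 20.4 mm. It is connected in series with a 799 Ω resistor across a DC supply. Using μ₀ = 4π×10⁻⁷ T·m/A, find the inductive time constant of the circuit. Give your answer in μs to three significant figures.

A = πr² = π(2.040×10^-2 m)² = 1.307×10^-3 m².
L = μ₀N²A/ℓ = (4π×10⁻⁷)(4020)²(1.307×10^-3)/(0.853) = 3.113×10^-2 H.
τ = L/R = (3.113×10^-2)/(799) = 3.896×10^-5 s.

τ ≈ 39.0 μs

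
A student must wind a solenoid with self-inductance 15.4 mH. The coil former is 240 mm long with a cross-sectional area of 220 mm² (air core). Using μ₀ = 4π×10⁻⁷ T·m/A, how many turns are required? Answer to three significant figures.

A = 220 mm² = 2.200×10^-4 m².
From L = μ₀N²A/ℓ, N = √(Lℓ / (μ₀A)).
N = √[(1.540×10^-2)(0.24) / ((4π×10⁻⁷)×2.200×10^-4)] = √(1.337×10^7) ≈ 3656.4.

N ≈ 3660 turns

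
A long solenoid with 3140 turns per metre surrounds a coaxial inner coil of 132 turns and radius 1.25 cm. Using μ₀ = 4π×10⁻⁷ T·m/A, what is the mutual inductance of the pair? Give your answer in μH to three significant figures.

The outer solenoid produces a uniform field B₁ = μ₀n₁I₁ across the inner coil,
so the flux linkage is N₂Φ = N₂B₁A₂ = μ₀n₁N₂A₂·I₁, giving M = μ₀n₁N₂A₂.
A₂ = πr² = π(1.250×10^-2 m)² = 4.909×10^-4 m².
M = (4π×10⁻⁷)(3140)(132)(4.909×10^-4) = 2.557×10^-4 H.

M ≈ 256 μH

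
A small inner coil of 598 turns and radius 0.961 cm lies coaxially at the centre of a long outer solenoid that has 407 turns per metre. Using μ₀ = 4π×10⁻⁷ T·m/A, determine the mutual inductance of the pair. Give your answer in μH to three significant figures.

The outer solenoid produces a uniform field B₁ = μ₀n₁I₁ across the inner coil,
so the flux linkage is N₂Φ = N₂B₁A₂ = μ₀n₁N₂A₂·I₁, giving M = μ₀n₁N₂A₂.
A₂ = πr² = π(9.610×10^-3 m)² = 2.901×10^-4 m².
M = (4π×10⁻⁷)(407)(598)(2.901×10^-4) = 8.874×10^-5 H.

M ≈ 88.7 μH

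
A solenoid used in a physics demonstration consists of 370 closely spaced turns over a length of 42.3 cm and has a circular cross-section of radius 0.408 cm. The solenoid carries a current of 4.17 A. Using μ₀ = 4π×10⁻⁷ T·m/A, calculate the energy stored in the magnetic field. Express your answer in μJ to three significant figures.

U ≈ 185 μJ

A = πr² = π(4.080×10^-3 m)² = 5.230×10^-5 m².
L = μ₀N²A/ℓ = (4π×10⁻⁷)(370)²(5.230×10^-5)/(0.423) = 2.127×10^-5 H.
U = ½LI² = ½(2.127×10^-5)(4.17)² = 1.849×10^-4 J.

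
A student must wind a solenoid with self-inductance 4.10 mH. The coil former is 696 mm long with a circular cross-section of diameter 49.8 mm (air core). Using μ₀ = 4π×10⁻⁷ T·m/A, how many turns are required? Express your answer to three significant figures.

N ≈ 1080 turns

A = π(d/2)² = π(2.490×10^-2 m)² = 1.948×10^-3 m².
From L = μ₀N²A/ℓ, N = √(Lℓ / (μ₀A)).
N = √[(4.100×10^-3)(0.696) / ((4π×10⁻⁷)×1.948×10^-3)] = √(1.166×10^6) ≈ 1079.7.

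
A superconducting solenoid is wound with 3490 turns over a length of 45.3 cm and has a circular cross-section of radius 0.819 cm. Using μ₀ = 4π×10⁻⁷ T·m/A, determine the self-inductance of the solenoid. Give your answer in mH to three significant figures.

A = πr² = π(8.190×10^-3 m)² = 2.107×10^-4 m².
For a long solenoid, L = μ₀N²A/ℓ.
L = (4π×10⁻⁷)(3490)²(2.107×10^-4)/(0.453 m) = 7.120×10^-3 H.

L ≈ 7.12 mH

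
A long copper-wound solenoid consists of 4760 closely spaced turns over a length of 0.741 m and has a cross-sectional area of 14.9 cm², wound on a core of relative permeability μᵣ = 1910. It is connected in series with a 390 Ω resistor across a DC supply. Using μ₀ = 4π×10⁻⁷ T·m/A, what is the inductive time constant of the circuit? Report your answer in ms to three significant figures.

τ ≈ 280 ms

A = 14.9 cm² = 1.490×10^-3 m².
L = μ₀μᵣN²A/ℓ = (4π×10⁻⁷)(1910)(4760)²(1.490×10^-3)/(0.741) = 109.4 H.
τ = L/R = (109.4)/(390) = 0.2804 s.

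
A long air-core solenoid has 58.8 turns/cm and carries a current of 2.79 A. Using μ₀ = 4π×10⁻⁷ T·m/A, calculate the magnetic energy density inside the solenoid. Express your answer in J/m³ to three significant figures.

u ≈ 169 J/m³

B = μ₀nI = (4π×10⁻⁷)(5.880×10^3)(2.79) = 2.062×10^-2 T.
u = B²/(2μ₀) = (2.062×10^-2)²/(2×4π×10⁻⁷) = 169.1 J/m³.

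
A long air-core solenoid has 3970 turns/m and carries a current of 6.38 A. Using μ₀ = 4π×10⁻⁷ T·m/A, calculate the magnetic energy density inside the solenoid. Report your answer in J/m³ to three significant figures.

B = μ₀nI = (4π×10⁻⁷)(3.970×10^3)(6.38) = 3.183×10^-2 T.
u = B²/(2μ₀) = (3.183×10^-2)²/(2×4π×10⁻⁷) = 403.1 J/m³.

u ≈ 403 J/m³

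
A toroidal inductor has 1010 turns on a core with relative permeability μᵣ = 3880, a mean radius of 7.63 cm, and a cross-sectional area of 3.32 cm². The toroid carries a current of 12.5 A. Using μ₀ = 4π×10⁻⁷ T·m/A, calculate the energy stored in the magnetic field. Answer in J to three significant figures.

U ≈ 269 J

L = μ₀μᵣN²A/(2πR) = (4π×10⁻⁷)(3880)(1010)²(3.320×10^-4)/(2π×7.630×10^-2) = 3.444 H.
U = ½LI² = ½(3.444)(12.5)² = 269.1 J.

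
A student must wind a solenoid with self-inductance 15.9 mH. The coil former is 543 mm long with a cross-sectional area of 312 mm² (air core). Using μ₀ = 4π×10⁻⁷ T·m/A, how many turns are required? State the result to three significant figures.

A = 312 mm² = 3.120×10^-4 m².
From L = μ₀N²A/ℓ, N = √(Lℓ / (μ₀A)).
N = √[(1.590×10^-2)(0.543) / ((4π×10⁻⁷)×3.120×10^-4)] = √(2.202×10^7) ≈ 4692.6.

N ≈ 4690 turns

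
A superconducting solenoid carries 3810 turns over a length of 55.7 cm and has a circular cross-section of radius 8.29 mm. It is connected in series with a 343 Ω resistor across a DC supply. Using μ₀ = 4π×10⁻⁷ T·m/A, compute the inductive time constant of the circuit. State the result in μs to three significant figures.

τ ≈ 20.6 μs

A = πr² = π(8.290×10^-3 m)² = 2.159×10^-4 m².
L = μ₀N²A/ℓ = (4π×10⁻⁷)(3810)²(2.159×10^-4)/(0.557) = 7.071×10^-3 H.
τ = L/R = (7.071×10^-3)/(343) = 2.061×10^-5 s.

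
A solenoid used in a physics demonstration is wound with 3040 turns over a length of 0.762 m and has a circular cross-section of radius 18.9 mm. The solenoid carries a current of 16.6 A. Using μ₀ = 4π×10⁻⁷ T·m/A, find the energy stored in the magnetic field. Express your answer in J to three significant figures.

U ≈ 2.36 J

A = πr² = π(1.890×10^-2 m)² = 1.122×10^-3 m².
L = μ₀N²A/ℓ = (4π×10⁻⁷)(3040)²(1.122×10^-3)/(0.762) = 1.710×10^-2 H.
U = ½LI² = ½(1.710×10^-2)(16.6)² = 2.356 J.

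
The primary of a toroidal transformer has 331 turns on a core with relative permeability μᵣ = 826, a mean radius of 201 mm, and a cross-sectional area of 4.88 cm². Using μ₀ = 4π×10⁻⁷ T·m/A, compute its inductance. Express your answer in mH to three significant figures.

For a thin toroid, L = μ₀μᵣN²A/(2πR).
L = (4π×10⁻⁷)(826)(331)²(4.880×10^-4) / (2π×0.201 m) = 4.394×10^-2 H.

L ≈ 43.9 mH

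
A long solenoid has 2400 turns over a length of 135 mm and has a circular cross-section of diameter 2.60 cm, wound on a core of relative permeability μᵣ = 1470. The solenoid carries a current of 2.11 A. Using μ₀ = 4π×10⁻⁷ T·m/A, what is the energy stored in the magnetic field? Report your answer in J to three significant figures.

U ≈ 93.2 J

A = π(d/2)² = π(1.300×10^-2 m)² = 5.309×10^-4 m².
L = μ₀μᵣN²A/ℓ = (4π×10⁻⁷)(1470)(2400)²(5.309×10^-4)/(0.135) = 41.846 H.
U = ½LI² = ½(41.846)(2.11)² = 93.15 J.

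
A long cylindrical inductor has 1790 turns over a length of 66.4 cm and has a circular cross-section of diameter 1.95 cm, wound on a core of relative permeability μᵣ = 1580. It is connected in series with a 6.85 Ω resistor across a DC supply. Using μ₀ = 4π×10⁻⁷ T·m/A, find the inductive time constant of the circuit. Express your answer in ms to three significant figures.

A = π(d/2)² = π(9.750×10^-3 m)² = 2.986×10^-4 m².
L = μ₀μᵣN²A/ℓ = (4π×10⁻⁷)(1580)(1790)²(2.986×10^-4)/(0.664) = 2.861 H.
τ = L/R = (2.861)/(6.85) = 0.4177 s.

τ ≈ 418 ms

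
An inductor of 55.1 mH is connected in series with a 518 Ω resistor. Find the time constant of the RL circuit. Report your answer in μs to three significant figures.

τ = L/R = (5.510×10^-2 H)/(518 Ω) = 1.064×10^-4 s.

τ ≈ 106 μs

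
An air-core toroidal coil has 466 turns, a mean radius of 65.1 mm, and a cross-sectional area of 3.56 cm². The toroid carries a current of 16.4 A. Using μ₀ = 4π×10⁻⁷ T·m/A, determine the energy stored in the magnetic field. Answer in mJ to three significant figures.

L = μ₀N²A/(2πR) = (4π×10⁻⁷)(466)²(3.560×10^-4)/(2π×6.510×10^-2) = 2.375×10^-4 H.
U = ½LI² = ½(2.375×10^-4)(16.4)² = 3.194×10^-2 J.

U ≈ 31.9 mJ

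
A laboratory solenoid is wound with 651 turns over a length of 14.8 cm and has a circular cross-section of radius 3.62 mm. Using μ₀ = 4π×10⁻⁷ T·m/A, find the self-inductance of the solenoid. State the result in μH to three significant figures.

L ≈ 148 μH

A = πr² = π(3.620×10^-3 m)² = 4.117×10^-5 m².
For a long solenoid, L = μ₀N²A/ℓ.
L = (4π×10⁻⁷)(651)²(4.117×10^-5)/(0.148 m) = 1.481×10^-4 H.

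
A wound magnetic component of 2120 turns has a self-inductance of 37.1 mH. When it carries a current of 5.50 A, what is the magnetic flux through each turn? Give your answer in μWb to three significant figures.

From L = NΦ_B/I, the flux per turn is Φ_B = LI/N.
Φ_B = (3.710×10^-2 H)(5.50 A)/2120 = 9.625×10^-5 Wb.

Φ_B ≈ 96.3 μWb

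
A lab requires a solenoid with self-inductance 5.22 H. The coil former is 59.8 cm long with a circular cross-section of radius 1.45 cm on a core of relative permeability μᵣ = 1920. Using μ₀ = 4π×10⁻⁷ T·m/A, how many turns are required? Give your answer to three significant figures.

A = πr² = π(1.450×10^-2 m)² = 6.605×10^-4 m².
From L = μ₀μᵣN²A/ℓ, N = √(Lℓ / (μ₀μᵣA)).
N = √[(5.22)(0.598) / ((4π×10⁻⁷)(1920)×6.605×10^-4)] = √(1.959×10^6) ≈ 1399.5.

N ≈ 1400 turns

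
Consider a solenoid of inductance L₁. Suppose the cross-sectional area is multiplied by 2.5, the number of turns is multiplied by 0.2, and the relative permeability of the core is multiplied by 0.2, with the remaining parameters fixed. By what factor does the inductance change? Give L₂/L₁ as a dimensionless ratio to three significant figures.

For a solenoid, L ∝ μᵣN²A/ℓ.
L₂/L₁ = (2.5) × (0.2)^2 × (0.2) = 0.0200.

L₂/L₁ = 0.0200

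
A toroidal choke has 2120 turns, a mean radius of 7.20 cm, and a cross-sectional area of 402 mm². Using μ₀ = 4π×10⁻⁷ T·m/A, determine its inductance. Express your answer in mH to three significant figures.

For a thin toroid, L = μ₀N²A/(2πR).
L = (4π×10⁻⁷)(2120)²(4.020×10^-4) / (2π×7.200×10^-2 m) = 5.019×10^-3 H.

L ≈ 5.02 mH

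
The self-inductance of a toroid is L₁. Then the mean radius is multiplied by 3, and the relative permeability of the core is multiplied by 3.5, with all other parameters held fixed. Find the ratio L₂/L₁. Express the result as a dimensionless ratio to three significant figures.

For a toroid, L ∝ μᵣN²A/R.
L₂/L₁ = (3)^-1 × (3.5) = 1.17.

L₂/L₁ = 1.17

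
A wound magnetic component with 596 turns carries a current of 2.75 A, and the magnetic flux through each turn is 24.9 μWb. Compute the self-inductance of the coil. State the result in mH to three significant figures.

L ≈ 5.40 mH

Self-inductance is defined by L = NΦ_B/I (flux linkage over current).
L = (596)(2.490×10^-5 Wb)/(2.75 A) = 5.397×10^-3 H.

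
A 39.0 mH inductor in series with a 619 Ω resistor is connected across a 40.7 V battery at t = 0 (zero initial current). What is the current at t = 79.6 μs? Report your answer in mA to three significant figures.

τ = L/R = 3.900×10^-2/619 = 6.300×10^-5 s; final current I_∞ = ε/R = 40.7/619 = 6.575×10^-2 A.
I(t) = I_∞(1 − e^(−t/τ)) with t/τ = 1.263.
I = (6.575×10^-2)(1 − e^(−1.263)) = 4.716×10^-2 A.

I ≈ 47.2 mA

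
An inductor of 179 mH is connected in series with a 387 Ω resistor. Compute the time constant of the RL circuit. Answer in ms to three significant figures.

τ = L/R = (0.179 H)/(387 Ω) = 4.625×10^-4 s.

τ ≈ 0.463 ms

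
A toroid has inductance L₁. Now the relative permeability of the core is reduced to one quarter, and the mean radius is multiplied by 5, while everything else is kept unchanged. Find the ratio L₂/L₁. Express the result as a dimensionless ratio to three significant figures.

L₂/L₁ = 0.0500

For a toroid, L ∝ μᵣN²A/R.
L₂/L₁ = (0.25) × (5)^-1 = 0.0500.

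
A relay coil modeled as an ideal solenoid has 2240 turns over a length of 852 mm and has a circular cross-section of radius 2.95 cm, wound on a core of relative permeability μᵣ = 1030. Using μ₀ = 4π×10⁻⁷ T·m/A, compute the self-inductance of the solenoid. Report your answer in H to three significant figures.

L ≈ 20.8 H

A = πr² = π(2.950×10^-2 m)² = 2.734×10^-3 m².
For a long solenoid, L = μ₀μᵣN²A/ℓ.
L = (4π×10⁻⁷)(1030)(2240)²(2.734×10^-3)/(0.852 m) = 20.84 H.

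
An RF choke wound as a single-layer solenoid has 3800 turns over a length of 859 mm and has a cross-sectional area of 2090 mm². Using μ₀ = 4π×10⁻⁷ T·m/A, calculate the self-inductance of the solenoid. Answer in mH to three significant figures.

A = 2090 mm² = 2.090×10^-3 m².
For a long solenoid, L = μ₀N²A/ℓ.
L = (4π×10⁻⁷)(3800)²(2.090×10^-3)/(0.859 m) = 4.41499×10^-2 H.

L ≈ 44.1 mH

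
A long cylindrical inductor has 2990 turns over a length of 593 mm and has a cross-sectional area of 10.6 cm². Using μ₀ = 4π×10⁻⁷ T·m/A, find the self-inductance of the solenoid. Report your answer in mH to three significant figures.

A = 10.6 cm² = 1.060×10^-3 m².
For a long solenoid, L = μ₀N²A/ℓ.
L = (4π×10⁻⁷)(2990)²(1.060×10^-3)/(0.593 m) = 2.008×10^-2 H.

L ≈ 20.1 mH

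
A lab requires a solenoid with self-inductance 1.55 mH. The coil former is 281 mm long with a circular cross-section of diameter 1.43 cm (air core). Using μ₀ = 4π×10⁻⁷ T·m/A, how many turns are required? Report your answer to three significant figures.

N ≈ 1470 turns

A = π(d/2)² = π(7.150×10^-3 m)² = 1.606×10^-4 m².
From L = μ₀N²A/ℓ, N = √(Lℓ / (μ₀A)).
N = √[(1.550×10^-3)(0.281) / ((4π×10⁻⁷)×1.606×10^-4)] = √(2.158×10^6) ≈ 1469.0.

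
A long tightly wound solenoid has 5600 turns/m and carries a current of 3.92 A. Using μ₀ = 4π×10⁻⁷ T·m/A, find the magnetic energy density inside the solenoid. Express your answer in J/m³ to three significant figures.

u ≈ 303 J/m³

B = μ₀nI = (4π×10⁻⁷)(5.600×10^3)(3.92) = 2.759×10^-2 T.
u = B²/(2μ₀) = (2.759×10^-2)²/(2×4π×10⁻⁷) = 302.8 J/m³.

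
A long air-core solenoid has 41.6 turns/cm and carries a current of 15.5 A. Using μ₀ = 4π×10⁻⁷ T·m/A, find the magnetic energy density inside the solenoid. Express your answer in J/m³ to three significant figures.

u ≈ 2610 J/m³

B = μ₀nI = (4π×10⁻⁷)(4.160×10^3)(15.5) = 8.103×10^-2 T.
u = B²/(2μ₀) = (8.103×10^-2)²/(2×4π×10⁻⁷) = 2.612×10^3 J/m³.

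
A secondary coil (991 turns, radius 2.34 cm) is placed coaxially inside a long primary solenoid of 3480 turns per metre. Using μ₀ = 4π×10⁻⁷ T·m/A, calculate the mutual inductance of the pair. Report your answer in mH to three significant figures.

The outer solenoid produces a uniform field B₁ = μ₀n₁I₁ across the inner coil,
so the flux linkage is N₂Φ = N₂B₁A₂ = μ₀n₁N₂A₂·I₁, giving M = μ₀n₁N₂A₂.
A₂ = πr² = π(2.340×10^-2 m)² = 1.720×10^-3 m².
M = (4π×10⁻⁷)(3480)(991)(1.720×10^-3) = 7.4549×10^-3 H.

M ≈ 7.45 mH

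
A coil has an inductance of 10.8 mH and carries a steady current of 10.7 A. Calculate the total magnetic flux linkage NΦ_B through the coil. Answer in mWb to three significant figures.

NΦ_B ≈ 116 mWb

From L = NΦ_B/I, the flux linkage is NΦ_B = LI.
NΦ_B = (1.080×10^-2 H)(10.7 A) = 0.1156 Wb.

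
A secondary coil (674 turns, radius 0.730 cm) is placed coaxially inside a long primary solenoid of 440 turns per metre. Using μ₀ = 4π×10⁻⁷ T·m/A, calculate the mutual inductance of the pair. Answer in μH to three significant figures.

M ≈ 62.4 μH

The outer solenoid produces a uniform field B₁ = μ₀n₁I₁ across the inner coil,
so the flux linkage is N₂Φ = N₂B₁A₂ = μ₀n₁N₂A₂·I₁, giving M = μ₀n₁N₂A₂.
A₂ = πr² = π(7.300×10^-3 m)² = 1.674×10^-4 m².
M = (4π×10⁻⁷)(440)(674)(1.674×10^-4) = 6.239×10^-5 H.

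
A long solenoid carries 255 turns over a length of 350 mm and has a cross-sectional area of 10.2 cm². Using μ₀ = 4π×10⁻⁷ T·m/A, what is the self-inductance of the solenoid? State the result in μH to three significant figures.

A = 10.2 cm² = 1.020×10^-3 m².
For a long solenoid, L = μ₀N²A/ℓ.
L = (4π×10⁻⁷)(255)²(1.020×10^-3)/(0.35 m) = 2.381×10^-4 H.

L ≈ 238 μH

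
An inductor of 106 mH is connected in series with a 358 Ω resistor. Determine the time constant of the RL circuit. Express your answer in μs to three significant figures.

τ = L/R = (0.106 H)/(358 Ω) = 2.961×10^-4 s.

τ ≈ 296 μs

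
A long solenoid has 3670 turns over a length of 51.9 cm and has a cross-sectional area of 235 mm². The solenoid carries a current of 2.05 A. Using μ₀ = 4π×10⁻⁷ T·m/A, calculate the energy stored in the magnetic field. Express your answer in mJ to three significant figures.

U ≈ 16.1 mJ

A = 235 mm² = 2.350×10^-4 m².
L = μ₀N²A/ℓ = (4π×10⁻⁷)(3670)²(2.350×10^-4)/(0.519) = 7.664×10^-3 H.
U = ½LI² = ½(7.664×10^-3)(2.05)² = 1.610×10^-2 J.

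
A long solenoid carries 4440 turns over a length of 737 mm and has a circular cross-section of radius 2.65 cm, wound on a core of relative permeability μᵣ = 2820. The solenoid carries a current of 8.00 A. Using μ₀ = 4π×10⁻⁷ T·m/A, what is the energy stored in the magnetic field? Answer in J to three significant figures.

U ≈ 6690 J

A = πr² = π(2.650×10^-2 m)² = 2.206×10^-3 m².
L = μ₀μᵣN²A/ℓ = (4π×10⁻⁷)(2820)(4440)²(2.206×10^-3)/(0.737) = 209.1 H.
U = ½LI² = ½(209.1)(8.00)² = 6.692×10^3 J.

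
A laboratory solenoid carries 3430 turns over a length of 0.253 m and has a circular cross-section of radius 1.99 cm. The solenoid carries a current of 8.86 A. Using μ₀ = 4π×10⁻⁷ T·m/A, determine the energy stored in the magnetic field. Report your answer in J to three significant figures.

A = πr² = π(1.990×10^-2 m)² = 1.244×10^-3 m².
L = μ₀N²A/ℓ = (4π×10⁻⁷)(3430)²(1.244×10^-3)/(0.253) = 7.270×10^-2 H.
U = ½LI² = ½(7.270×10^-2)(8.86)² = 2.853 J.

U ≈ 2.85 J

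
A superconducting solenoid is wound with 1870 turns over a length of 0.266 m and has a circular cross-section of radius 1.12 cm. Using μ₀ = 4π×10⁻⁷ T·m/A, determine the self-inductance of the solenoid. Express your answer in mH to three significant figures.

A = πr² = π(1.120×10^-2 m)² = 3.941×10^-4 m².
For a long solenoid, L = μ₀N²A/ℓ.
L = (4π×10⁻⁷)(1870)²(3.941×10^-4)/(0.266 m) = 6.510×10^-3 H.

L ≈ 6.51 mH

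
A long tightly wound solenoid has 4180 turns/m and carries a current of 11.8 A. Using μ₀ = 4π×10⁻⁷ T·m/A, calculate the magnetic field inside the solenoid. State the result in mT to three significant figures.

Inside a long solenoid, B = μ₀nI.
B = (4π×10⁻⁷)(4.180×10^3 m⁻¹)(11.8 A) = 6.198×10^-2 T.

B ≈ 62.0 mT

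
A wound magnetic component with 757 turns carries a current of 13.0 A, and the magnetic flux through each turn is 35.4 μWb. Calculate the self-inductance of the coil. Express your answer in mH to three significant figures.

Self-inductance is defined by L = NΦ_B/I (flux linkage over current).
L = (757)(3.540×10^-5 Wb)/(13.0 A) = 2.061×10^-3 H.

L ≈ 2.06 mH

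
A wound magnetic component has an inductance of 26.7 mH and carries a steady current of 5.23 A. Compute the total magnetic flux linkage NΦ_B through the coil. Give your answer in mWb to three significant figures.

From L = NΦ_B/I, the flux linkage is NΦ_B = LI.
NΦ_B = (2.670×10^-2 H)(5.23 A) = 0.1396 Wb.

NΦ_B ≈ 140 mWb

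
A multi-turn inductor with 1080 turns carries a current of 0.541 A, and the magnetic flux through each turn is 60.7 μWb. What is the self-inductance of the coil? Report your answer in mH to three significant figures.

L ≈ 121 mH

Self-inductance is defined by L = NΦ_B/I (flux linkage over current).
L = (1080)(6.070×10^-5 Wb)/(0.541 A) = 0.1212 H.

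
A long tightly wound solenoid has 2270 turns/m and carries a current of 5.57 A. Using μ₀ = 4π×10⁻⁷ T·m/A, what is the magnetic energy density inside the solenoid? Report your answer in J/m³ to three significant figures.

B = μ₀nI = (4π×10⁻⁷)(2.270×10^3)(5.57) = 1.589×10^-2 T.
u = B²/(2μ₀) = (1.589×10^-2)²/(2×4π×10⁻⁷) = 100.4 J/m³.

u ≈ 100 J/m³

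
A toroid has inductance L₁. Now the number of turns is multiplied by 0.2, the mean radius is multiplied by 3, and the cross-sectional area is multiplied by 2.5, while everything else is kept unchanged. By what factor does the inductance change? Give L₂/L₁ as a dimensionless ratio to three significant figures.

L₂/L₁ = 0.0333

For a toroid, L ∝ μᵣN²A/R.
L₂/L₁ = (0.2)^2 × (3)^-1 × (2.5) = 0.0333.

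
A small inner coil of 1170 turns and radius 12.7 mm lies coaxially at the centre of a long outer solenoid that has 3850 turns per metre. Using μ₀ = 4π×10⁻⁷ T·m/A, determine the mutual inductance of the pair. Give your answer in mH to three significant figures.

M ≈ 2.87 mH

The outer solenoid produces a uniform field B₁ = μ₀n₁I₁ across the inner coil,
so the flux linkage is N₂Φ = N₂B₁A₂ = μ₀n₁N₂A₂·I₁, giving M = μ₀n₁N₂A₂.
A₂ = πr² = π(1.270×10^-2 m)² = 5.067×10^-4 m².
M = (4π×10⁻⁷)(3850)(1170)(5.067×10^-4) = 2.868×10^-3 H.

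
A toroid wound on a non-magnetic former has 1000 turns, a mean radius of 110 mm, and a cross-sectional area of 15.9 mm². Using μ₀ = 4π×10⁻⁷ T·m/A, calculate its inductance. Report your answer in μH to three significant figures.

L ≈ 28.9 μH

For a thin toroid, L = μ₀N²A/(2πR).
L = (4π×10⁻⁷)(1000)²(1.590×10^-5) / (2π×0.11 m) = 2.891×10^-5 H.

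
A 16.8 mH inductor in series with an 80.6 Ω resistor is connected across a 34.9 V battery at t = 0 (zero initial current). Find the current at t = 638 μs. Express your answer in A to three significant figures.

τ = L/R = 1.680×10^-2/80.6 = 2.084×10^-4 s; final current I_∞ = ε/R = 34.9/80.6 = 0.433 A.
I(t) = I_∞(1 − e^(−t/τ)) with t/τ = 3.061.
I = (0.433)(1 − e^(−3.061)) = 0.4127 A.

I ≈ 0.413 A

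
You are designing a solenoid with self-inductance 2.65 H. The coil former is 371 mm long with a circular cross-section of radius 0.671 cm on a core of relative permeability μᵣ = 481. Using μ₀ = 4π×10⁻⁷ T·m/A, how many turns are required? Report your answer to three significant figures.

A = πr² = π(6.710×10^-3 m)² = 1.414×10^-4 m².
From L = μ₀μᵣN²A/ℓ, N = √(Lℓ / (μ₀μᵣA)).
N = √[(2.65)(0.371) / ((4π×10⁻⁷)(481)×1.414×10^-4)] = √(1.150×10^7) ≈ 3391.1.

N ≈ 3390 turns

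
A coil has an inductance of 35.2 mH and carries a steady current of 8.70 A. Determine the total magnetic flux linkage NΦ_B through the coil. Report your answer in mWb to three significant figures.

NΦ_B ≈ 306 mWb

From L = NΦ_B/I, the flux linkage is NΦ_B = LI.
NΦ_B = (3.520×10^-2 H)(8.70 A) = 0.3062 Wb.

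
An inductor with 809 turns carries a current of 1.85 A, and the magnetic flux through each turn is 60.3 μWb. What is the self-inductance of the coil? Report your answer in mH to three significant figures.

Self-inductance is defined by L = NΦ_B/I (flux linkage over current).
L = (809)(6.030×10^-5 Wb)/(1.85 A) = 2.637×10^-2 H.

L ≈ 26.4 mH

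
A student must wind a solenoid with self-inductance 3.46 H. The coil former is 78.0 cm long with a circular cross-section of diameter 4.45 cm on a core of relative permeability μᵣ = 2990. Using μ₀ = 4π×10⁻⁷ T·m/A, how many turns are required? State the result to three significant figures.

N ≈ 680 turns

A = π(d/2)² = π(2.225×10^-2 m)² = 1.555×10^-3 m².
From L = μ₀μᵣN²A/ℓ, N = √(Lℓ / (μ₀μᵣA)).
N = √[(3.46)(0.78) / ((4π×10⁻⁷)(2990)×1.555×10^-3)] = √(4.618×10^5) ≈ 679.6.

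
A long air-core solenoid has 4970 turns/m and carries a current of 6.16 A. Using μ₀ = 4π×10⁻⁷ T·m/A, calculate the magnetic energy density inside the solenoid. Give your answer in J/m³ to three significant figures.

B = μ₀nI = (4π×10⁻⁷)(4.970×10^3)(6.16) = 3.847×10^-2 T.
u = B²/(2μ₀) = (3.847×10^-2)²/(2×4π×10⁻⁷) = 588.9 J/m³.

u ≈ 589 J/m³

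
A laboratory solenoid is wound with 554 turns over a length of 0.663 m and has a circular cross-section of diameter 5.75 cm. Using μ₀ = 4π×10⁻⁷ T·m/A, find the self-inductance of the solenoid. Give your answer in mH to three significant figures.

A = π(d/2)² = π(2.875×10^-2 m)² = 2.597×10^-3 m².
For a long solenoid, L = μ₀N²A/ℓ.
L = (4π×10⁻⁷)(554)²(2.597×10^-3)/(0.663 m) = 1.511×10^-3 H.

L ≈ 1.51 mH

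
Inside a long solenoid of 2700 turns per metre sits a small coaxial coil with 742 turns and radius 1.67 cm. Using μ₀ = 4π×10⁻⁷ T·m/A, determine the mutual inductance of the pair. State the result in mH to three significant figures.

The outer solenoid produces a uniform field B₁ = μ₀n₁I₁ across the inner coil,
so the flux linkage is N₂Φ = N₂B₁A₂ = μ₀n₁N₂A₂·I₁, giving M = μ₀n₁N₂A₂.
A₂ = πr² = π(1.670×10^-2 m)² = 8.762×10^-4 m².
M = (4π×10⁻⁷)(2700)(742)(8.762×10^-4) = 2.206×10^-3 H.

M ≈ 2.21 mH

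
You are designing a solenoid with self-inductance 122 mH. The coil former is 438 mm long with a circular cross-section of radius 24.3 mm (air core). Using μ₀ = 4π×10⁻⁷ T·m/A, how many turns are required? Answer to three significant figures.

N ≈ 4790 turns

A = πr² = π(2.430×10^-2 m)² = 1.855×10^-3 m².
From L = μ₀N²A/ℓ, N = √(Lℓ / (μ₀A)).
N = √[(0.122)(0.438) / ((4π×10⁻⁷)×1.855×10^-3)] = √(2.292×10^7) ≈ 4787.7.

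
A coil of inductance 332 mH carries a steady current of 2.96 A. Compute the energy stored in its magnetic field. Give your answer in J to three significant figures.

U ≈ 1.45 J

Stored magnetic energy: U = ½LI².
U = ½(0.332 H)(2.96 A)² = 1.454 J.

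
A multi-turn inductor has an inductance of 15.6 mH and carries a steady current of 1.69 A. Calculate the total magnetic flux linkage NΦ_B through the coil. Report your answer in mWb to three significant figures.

NΦ_B ≈ 26.4 mWb

From L = NΦ_B/I, the flux linkage is NΦ_B = LI.
NΦ_B = (1.560×10^-2 H)(1.69 A) = 2.636×10^-2 Wb.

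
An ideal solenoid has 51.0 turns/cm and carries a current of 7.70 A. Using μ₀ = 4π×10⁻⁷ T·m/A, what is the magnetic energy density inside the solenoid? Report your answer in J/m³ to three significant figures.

B = μ₀nI = (4π×10⁻⁷)(5.100×10^3)(7.70) = 4.9348×10^-2 T.
u = B²/(2μ₀) = (4.9348×10^-2)²/(2×4π×10⁻⁷) = 969 J/m³.

u ≈ 969 J/m³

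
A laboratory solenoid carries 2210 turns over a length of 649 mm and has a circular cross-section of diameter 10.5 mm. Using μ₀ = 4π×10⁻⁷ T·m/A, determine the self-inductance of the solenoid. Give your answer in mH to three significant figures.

L ≈ 0.819 mH

A = π(d/2)² = π(5.250×10^-3 m)² = 8.659×10^-5 m².
For a long solenoid, L = μ₀N²A/ℓ.
L = (4π×10⁻⁷)(2210)²(8.659×10^-5)/(0.649 m) = 8.189×10^-4 H.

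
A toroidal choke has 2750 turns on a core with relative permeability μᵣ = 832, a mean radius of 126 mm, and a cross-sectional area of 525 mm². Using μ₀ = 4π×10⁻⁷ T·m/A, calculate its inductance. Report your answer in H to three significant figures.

For a thin toroid, L = μ₀μᵣN²A/(2πR).
L = (4π×10⁻⁷)(832)(2750)²(5.250×10^-4) / (2π×0.126 m) = 5.243 H.

L ≈ 5.24 H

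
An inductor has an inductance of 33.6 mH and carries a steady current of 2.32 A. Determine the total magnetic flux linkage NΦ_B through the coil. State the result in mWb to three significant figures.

NΦ_B ≈ 78.0 mWb

From L = NΦ_B/I, the flux linkage is NΦ_B = LI.
NΦ_B = (3.360×10^-2 H)(2.32 A) = 7.795×10^-2 Wb.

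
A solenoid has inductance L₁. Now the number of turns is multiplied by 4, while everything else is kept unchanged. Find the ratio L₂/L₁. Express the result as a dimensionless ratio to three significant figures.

For a solenoid, L ∝ μᵣN²A/ℓ.
L₂/L₁ = (4)^2 = 16.0.

L₂/L₁ = 16.0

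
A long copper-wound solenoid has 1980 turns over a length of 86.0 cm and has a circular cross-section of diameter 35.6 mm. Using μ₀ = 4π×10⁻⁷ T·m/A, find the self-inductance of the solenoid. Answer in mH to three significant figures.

L ≈ 5.70 mH

A = π(d/2)² = π(1.780×10^-2 m)² = 9.954×10^-4 m².
For a long solenoid, L = μ₀N²A/ℓ.
L = (4π×10⁻⁷)(1980)²(9.954×10^-4)/(0.86 m) = 5.702×10^-3 H.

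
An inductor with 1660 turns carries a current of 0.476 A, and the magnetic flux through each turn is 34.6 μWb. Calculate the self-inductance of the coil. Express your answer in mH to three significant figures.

L ≈ 121 mH

Self-inductance is defined by L = NΦ_B/I (flux linkage over current).
L = (1660)(3.460×10^-5 Wb)/(0.476 A) = 0.1207 H.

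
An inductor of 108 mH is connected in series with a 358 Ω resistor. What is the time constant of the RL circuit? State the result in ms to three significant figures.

τ = L/R = (0.108 H)/(358 Ω) = 3.017×10^-4 s.

τ ≈ 0.302 ms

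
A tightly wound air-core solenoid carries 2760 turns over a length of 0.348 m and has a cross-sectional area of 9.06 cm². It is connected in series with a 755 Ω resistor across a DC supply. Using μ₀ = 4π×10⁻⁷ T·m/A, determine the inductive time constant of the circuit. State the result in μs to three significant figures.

τ ≈ 33.0 μs

A = 9.06 cm² = 9.060×10^-4 m².
L = μ₀N²A/ℓ = (4π×10⁻⁷)(2760)²(9.060×10^-4)/(0.348) = 2.492×10^-2 H.
τ = L/R = (2.492×10^-2)/(755) = 3.301×10^-5 s.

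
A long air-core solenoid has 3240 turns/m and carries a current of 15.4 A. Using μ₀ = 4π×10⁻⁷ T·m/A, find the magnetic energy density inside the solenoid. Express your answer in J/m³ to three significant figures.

B = μ₀nI = (4π×10⁻⁷)(3.240×10^3)(15.4) = 6.270×10^-2 T.
u = B²/(2μ₀) = (6.270×10^-2)²/(2×4π×10⁻⁷) = 1.564×10^3 J/m³.

u ≈ 1560 J/m³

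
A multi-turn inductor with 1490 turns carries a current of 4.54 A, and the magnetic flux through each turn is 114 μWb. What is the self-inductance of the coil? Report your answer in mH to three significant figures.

Self-inductance is defined by L = NΦ_B/I (flux linkage over current).
L = (1490)(1.140×10^-4 Wb)/(4.54 A) = 3.741×10^-2 H.

L ≈ 37.4 mH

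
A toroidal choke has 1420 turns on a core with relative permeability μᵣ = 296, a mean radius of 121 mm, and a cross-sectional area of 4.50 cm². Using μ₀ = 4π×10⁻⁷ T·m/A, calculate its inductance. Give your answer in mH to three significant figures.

L ≈ 444 mH

For a thin toroid, L = μ₀μᵣN²A/(2πR).
L = (4π×10⁻⁷)(296)(1420)²(4.500×10^-4) / (2π×0.121 m) = 0.4439 H.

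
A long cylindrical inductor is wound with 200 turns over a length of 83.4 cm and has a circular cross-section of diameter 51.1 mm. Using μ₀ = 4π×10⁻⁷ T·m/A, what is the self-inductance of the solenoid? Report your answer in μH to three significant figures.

A = π(d/2)² = π(2.555×10^-2 m)² = 2.051×10^-3 m².
For a long solenoid, L = μ₀N²A/ℓ.
L = (4π×10⁻⁷)(200)²(2.051×10^-3)/(0.834 m) = 1.236×10^-4 H.

L ≈ 124 μH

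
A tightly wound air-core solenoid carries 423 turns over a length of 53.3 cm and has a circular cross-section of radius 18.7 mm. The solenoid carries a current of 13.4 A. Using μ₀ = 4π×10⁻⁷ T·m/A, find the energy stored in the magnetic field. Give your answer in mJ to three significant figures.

U ≈ 41.6 mJ

A = πr² = π(1.870×10^-2 m)² = 1.099×10^-3 m².
L = μ₀N²A/ℓ = (4π×10⁻⁷)(423)²(1.099×10^-3)/(0.533) = 4.634×10^-4 H.
U = ½LI² = ½(4.634×10^-4)(13.4)² = 4.161×10^-2 J.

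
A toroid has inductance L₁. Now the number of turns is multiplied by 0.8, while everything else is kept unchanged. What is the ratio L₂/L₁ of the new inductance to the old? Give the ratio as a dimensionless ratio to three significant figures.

For a toroid, L ∝ μᵣN²A/R.
L₂/L₁ = (0.8)^2 = 0.640.

L₂/L₁ = 0.640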